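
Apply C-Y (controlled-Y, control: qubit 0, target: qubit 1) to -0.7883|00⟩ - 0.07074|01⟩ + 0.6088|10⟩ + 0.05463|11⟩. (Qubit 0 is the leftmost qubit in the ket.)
-0.7883|00⟩ - 0.07074|01⟩ - 0.05463i|10⟩ + 0.6088i|11⟩

C-Y leaves the control-|0⟩ kets |00⟩, |01⟩ unchanged and applies Y to qubit 1 on the control-|1⟩ pair (|10⟩, |11⟩).
Y = [[0, -i], [i, 0]].
With a = amp(|10⟩) = 0.6088 and b = amp(|11⟩) = 0.05463:
new amp(|10⟩) = (-i)·b = -0.05463i
new amp(|11⟩) = (i)·a = 0.6088i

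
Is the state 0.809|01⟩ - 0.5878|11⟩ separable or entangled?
Separable

Writing the state as a|00⟩ + b|01⟩ + c|10⟩ + d|11⟩, it is a product state iff ad − bc = 0.
Here (a, b, c, d) = (0, 0.809, 0, -0.5878): ad − bc = (0)(-0.5878) − (0.809)(0) = 0, so the state is separable.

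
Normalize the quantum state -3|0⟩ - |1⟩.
-0.9487|0⟩ - 0.3162|1⟩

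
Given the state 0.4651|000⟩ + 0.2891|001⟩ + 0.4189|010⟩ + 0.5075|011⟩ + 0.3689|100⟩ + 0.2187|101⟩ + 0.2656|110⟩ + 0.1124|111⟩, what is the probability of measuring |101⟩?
0.04783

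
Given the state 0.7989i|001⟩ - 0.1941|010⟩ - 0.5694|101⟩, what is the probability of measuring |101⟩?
0.3242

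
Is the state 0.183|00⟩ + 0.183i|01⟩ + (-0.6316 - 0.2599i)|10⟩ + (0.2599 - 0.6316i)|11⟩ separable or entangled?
Separable

Writing the state as a|00⟩ + b|01⟩ + c|10⟩ + d|11⟩, it is a product state iff ad − bc = 0.
Here (a, b, c, d) = (0.183, 0.183i, (-0.6316 - 0.2599i), (0.2599 - 0.6316i)): ad − bc = (0.183)(0.2599 - 0.6316i) − (0.183i)(-0.6316 - 0.2599i) = 0, so the state is separable.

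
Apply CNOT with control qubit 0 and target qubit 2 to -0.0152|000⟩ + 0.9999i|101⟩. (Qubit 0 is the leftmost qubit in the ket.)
-0.0152|000⟩ + 0.9999i|100⟩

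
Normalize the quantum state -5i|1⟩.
-i|1⟩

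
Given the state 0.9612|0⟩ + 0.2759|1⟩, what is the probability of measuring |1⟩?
0.07612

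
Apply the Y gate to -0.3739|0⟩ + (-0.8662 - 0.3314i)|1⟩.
(-0.3314 + 0.8662i)|0⟩ - 0.3739i|1⟩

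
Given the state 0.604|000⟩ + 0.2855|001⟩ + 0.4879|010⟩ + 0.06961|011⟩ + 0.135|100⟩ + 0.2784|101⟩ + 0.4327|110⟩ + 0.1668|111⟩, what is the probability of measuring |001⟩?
0.08151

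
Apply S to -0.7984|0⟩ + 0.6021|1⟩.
-0.7984|0⟩ + 0.6021i|1⟩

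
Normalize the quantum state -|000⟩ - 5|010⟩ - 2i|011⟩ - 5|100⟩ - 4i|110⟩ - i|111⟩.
-0.1179|000⟩ - 0.5893|010⟩ - 0.2357i|011⟩ - 0.5893|100⟩ - 0.4714i|110⟩ - 0.1179i|111⟩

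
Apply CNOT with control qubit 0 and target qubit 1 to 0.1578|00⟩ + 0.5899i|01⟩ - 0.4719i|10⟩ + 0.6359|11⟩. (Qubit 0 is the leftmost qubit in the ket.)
0.1578|00⟩ + 0.5899i|01⟩ + 0.6359|10⟩ - 0.4719i|11⟩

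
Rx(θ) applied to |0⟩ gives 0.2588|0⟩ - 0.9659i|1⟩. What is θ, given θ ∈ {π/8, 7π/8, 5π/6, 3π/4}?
5π/6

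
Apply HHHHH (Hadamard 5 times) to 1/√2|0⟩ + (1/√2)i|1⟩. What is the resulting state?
(1/2 + (1/2)i)|0⟩ + (1/2 - (1/2)i)|1⟩

H² = I, so H^5 = H: a single Hadamard. With (a, b) = (1/√2, (1/√2)i), H gives ((a + b)/√2, (a − b)/√2) = ((1/2 + (1/2)i), (1/2 - (1/2)i)).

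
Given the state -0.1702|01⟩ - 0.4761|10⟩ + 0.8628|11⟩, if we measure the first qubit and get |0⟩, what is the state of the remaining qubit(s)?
-|1⟩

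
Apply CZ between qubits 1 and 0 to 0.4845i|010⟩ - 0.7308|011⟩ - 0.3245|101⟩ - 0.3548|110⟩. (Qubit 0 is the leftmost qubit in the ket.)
0.4845i|010⟩ - 0.7308|011⟩ - 0.3245|101⟩ + 0.3548|110⟩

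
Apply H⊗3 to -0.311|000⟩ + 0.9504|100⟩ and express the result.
0.2261|000⟩ + 0.2261|001⟩ + 0.2261|010⟩ + 0.2261|011⟩ - 0.446|100⟩ - 0.446|101⟩ - 0.446|110⟩ - 0.446|111⟩

H⊗3 gives amp(|y⟩) = (1/2√2) Σ_x (−1)^(x·y) amp(|x⟩), where x·y is the number of positions in which both x and y have a 1.
|000⟩: (-0.311 + 0.9504)/(2√2) = 0.2261
|001⟩: (-0.311 + 0.9504)/(2√2) = 0.2261
|010⟩: (-0.311 + 0.9504)/(2√2) = 0.2261
|011⟩: (-0.311 + 0.9504)/(2√2) = 0.2261
|100⟩: (-0.311 - 0.9504)/(2√2) = -0.446
|101⟩: (-0.311 - 0.9504)/(2√2) = -0.446
|110⟩: (-0.311 - 0.9504)/(2√2) = -0.446
|111⟩: (-0.311 - 0.9504)/(2√2) = -0.446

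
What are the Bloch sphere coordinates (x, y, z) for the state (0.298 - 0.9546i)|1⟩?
(0, 0, -1)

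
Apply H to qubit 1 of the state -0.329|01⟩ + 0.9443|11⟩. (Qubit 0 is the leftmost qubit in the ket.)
-0.2326|00⟩ + 0.2326|01⟩ + 0.6677|10⟩ - 0.6677|11⟩

H on qubit 1 mixes each pair of kets that differ only in qubit 1: amplitudes (a, b) of (|…0…⟩, |…1…⟩) become ((a + b)/√2, (a − b)/√2). Kets absent from the input have amplitude 0.
(|00⟩, |01⟩): (a, b) = (0, -0.329) → (-0.2326, 0.2326)
(|10⟩, |11⟩): (a, b) = (0, 0.9443) → (0.6677, -0.6677)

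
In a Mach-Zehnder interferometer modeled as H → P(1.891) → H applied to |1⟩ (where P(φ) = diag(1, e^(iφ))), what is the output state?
(0.6574 - 0.4746i)|0⟩ + (0.3426 + 0.4746i)|1⟩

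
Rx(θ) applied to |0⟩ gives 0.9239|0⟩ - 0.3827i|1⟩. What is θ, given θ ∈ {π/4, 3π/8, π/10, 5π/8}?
π/4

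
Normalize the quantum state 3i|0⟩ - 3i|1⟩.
(1/√2)i|0⟩ - (1/√2)i|1⟩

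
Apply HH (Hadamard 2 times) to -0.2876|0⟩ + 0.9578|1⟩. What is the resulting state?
-0.2876|0⟩ + 0.9578|1⟩

H² = I, so an even number of Hadamards cancels: H^2 = I and the state is unchanged.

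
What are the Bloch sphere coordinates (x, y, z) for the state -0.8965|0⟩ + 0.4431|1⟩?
(-0.7945, 0, 0.6074)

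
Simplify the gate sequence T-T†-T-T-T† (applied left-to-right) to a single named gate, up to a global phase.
T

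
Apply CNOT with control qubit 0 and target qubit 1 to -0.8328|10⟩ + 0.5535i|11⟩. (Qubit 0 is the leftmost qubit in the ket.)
0.5535i|10⟩ - 0.8328|11⟩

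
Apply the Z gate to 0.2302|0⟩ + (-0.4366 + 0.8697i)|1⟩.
0.2302|0⟩ + (0.4366 - 0.8697i)|1⟩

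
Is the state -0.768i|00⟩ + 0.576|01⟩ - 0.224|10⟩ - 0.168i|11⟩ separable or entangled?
Separable

Writing the state as a|00⟩ + b|01⟩ + c|10⟩ + d|11⟩, it is a product state iff ad − bc = 0.
Here (a, b, c, d) = (-0.768i, 0.576, -0.224, -0.168i): ad − bc = (-0.768i)(-0.168i) − (0.576)(-0.224) = 0, so the state is separable.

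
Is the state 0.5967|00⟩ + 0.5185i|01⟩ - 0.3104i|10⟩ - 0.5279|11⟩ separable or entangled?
Entangled

Writing the state as a|00⟩ + b|01⟩ + c|10⟩ + d|11⟩, it is a product state iff ad − bc = 0.
Here (a, b, c, d) = (0.5967, 0.5185i, -0.3104i, -0.5279): ad − bc = (0.5967)(-0.5279) − (0.5185i)(-0.3104i) = -0.4759 ≠ 0, so the state is entangled.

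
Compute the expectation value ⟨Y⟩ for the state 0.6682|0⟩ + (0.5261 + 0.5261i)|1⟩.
0.7031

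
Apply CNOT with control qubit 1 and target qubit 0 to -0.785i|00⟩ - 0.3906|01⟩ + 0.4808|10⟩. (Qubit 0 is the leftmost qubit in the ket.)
-0.785i|00⟩ + 0.4808|10⟩ - 0.3906|11⟩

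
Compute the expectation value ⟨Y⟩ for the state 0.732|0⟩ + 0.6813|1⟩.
0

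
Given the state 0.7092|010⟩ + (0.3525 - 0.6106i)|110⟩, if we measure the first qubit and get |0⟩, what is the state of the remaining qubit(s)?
|10⟩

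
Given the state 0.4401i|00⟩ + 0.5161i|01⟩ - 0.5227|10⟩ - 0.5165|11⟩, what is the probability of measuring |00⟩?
0.1937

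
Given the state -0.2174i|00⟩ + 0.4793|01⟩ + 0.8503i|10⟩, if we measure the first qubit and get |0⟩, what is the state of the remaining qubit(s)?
-0.4131i|0⟩ + 0.9107|1⟩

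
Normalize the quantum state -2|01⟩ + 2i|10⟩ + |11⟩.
-0.6667|01⟩ + 0.6667i|10⟩ + 0.3333|11⟩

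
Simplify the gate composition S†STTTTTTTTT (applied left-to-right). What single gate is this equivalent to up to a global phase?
T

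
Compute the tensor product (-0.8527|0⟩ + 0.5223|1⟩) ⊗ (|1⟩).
-0.8527|01⟩ + 0.5223|11⟩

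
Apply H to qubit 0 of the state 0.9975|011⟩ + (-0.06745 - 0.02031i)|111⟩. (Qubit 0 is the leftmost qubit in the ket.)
(0.6576 - 0.01436i)|011⟩ + (0.753 + 0.01436i)|111⟩

H on qubit 0 mixes each pair of kets that differ only in qubit 0: amplitudes (a, b) of (|…0…⟩, |…1…⟩) become ((a + b)/√2, (a − b)/√2). Kets absent from the input have amplitude 0.
(|011⟩, |111⟩): (a, b) = (0.9975, (-0.06745 - 0.02031i)) → ((0.6576 - 0.01436i), (0.753 + 0.01436i))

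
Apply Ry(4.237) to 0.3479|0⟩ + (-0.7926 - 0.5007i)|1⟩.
(0.4955 + 0.4275i)|0⟩ + (0.7097 + 0.2607i)|1⟩

Ry(4.237) = [[cos(θ/2), −sin(θ/2)], [sin(θ/2), cos(θ/2)]]; θ = 4.237, cos(θ/2) ≈ -0.520728, sin(θ/2) ≈ 0.853723.
With a = amp(|0⟩) = 0.3479 and b = amp(|1⟩) = (-0.7926 - 0.5007i):
new amp(|0⟩) = (-0.520728)·a + (-0.853723)·b = (0.4955 + 0.4275i)
new amp(|1⟩) = (0.853723)·a + (-0.520728)·b = (0.7097 + 0.2607i)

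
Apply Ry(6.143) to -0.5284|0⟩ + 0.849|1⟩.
0.4676|0⟩ - 0.8839|1⟩

Ry(6.143) = [[cos(θ/2), −sin(θ/2)], [sin(θ/2), cos(θ/2)]]; θ = 6.143, cos(θ/2) ≈ -0.997545, sin(θ/2) ≈ 0.0700353.
With a = amp(|0⟩) = -0.5284 and b = amp(|1⟩) = 0.849:
new amp(|0⟩) = (-0.997545)·a + (-0.0700353)·b = 0.4676
new amp(|1⟩) = (0.0700353)·a + (-0.997545)·b = -0.8839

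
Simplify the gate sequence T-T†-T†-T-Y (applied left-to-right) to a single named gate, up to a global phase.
Y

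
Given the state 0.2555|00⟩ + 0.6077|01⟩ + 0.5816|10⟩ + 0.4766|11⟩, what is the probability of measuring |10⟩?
0.3383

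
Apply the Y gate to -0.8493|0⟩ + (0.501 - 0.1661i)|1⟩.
(-0.1661 - 0.501i)|0⟩ - 0.8493i|1⟩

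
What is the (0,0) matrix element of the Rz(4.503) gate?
(-0.6293 - 0.7771i)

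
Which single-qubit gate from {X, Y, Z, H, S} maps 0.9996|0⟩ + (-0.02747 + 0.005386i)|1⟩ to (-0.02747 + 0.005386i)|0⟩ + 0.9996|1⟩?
X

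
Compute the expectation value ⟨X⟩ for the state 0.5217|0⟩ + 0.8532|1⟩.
0.8902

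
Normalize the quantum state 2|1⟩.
|1⟩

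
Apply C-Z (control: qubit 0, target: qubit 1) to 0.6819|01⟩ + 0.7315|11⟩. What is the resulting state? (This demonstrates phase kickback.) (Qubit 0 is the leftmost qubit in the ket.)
0.6819|01⟩ - 0.7315|11⟩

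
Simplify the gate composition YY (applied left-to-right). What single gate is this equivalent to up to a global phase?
I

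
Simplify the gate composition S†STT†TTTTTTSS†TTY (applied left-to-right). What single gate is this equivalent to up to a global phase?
Y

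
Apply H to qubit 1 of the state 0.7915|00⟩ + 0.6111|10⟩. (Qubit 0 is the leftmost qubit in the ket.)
0.5597|00⟩ + 0.5597|01⟩ + 0.4321|10⟩ + 0.4321|11⟩

H on qubit 1 mixes each pair of kets that differ only in qubit 1: amplitudes (a, b) of (|…0…⟩, |…1…⟩) become ((a + b)/√2, (a − b)/√2). Kets absent from the input have amplitude 0.
(|00⟩, |01⟩): (a, b) = (0.7915, 0) → (0.5597, 0.5597)
(|10⟩, |11⟩): (a, b) = (0.6111, 0) → (0.4321, 0.4321)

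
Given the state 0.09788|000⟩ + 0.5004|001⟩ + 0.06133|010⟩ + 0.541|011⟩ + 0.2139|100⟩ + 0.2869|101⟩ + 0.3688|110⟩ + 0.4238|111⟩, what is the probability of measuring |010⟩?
0.003761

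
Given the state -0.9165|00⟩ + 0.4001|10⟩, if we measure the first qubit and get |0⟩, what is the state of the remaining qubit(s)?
-|0⟩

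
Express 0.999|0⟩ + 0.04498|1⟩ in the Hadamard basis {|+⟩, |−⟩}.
0.7382|+⟩ + 0.6746|−⟩

With |ψ⟩ = α|0⟩ + β|1⟩, the Hadamard-basis coefficients are ⟨+|ψ⟩ = (α + β)/√2 and ⟨−|ψ⟩ = (α − β)/√2.
Here α = 0.999, β = 0.04498: (α + β)/√2 = 0.7382, (α − β)/√2 = 0.6746.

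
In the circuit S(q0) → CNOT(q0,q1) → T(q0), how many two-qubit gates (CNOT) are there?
1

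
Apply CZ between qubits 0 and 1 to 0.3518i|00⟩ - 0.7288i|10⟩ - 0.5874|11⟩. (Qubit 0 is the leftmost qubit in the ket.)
0.3518i|00⟩ - 0.7288i|10⟩ + 0.5874|11⟩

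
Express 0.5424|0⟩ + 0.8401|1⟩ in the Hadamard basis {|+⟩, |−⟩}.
0.9776|+⟩ - 0.2105|−⟩

With |ψ⟩ = α|0⟩ + β|1⟩, the Hadamard-basis coefficients are ⟨+|ψ⟩ = (α + β)/√2 and ⟨−|ψ⟩ = (α − β)/√2.
Here α = 0.5424, β = 0.8401: (α + β)/√2 = 0.9776, (α − β)/√2 = -0.2105.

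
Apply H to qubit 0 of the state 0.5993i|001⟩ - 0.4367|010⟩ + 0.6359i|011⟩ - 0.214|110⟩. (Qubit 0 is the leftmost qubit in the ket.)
0.4238i|001⟩ - 0.4601|010⟩ + 0.4496i|011⟩ + 0.4238i|101⟩ - 0.1575|110⟩ + 0.4496i|111⟩

H on qubit 0 mixes each pair of kets that differ only in qubit 0: amplitudes (a, b) of (|…0…⟩, |…1…⟩) become ((a + b)/√2, (a − b)/√2). Kets absent from the input have amplitude 0.
(|001⟩, |101⟩): (a, b) = (0.5993i, 0) → (0.4238i, 0.4238i)
(|010⟩, |110⟩): (a, b) = (-0.4367, -0.214) → (-0.4601, -0.1575)
(|011⟩, |111⟩): (a, b) = (0.6359i, 0) → (0.4496i, 0.4496i)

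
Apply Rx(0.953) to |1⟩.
-0.4587i|0⟩ + 0.8886|1⟩

Rx(0.953) = [[cos(θ/2), −i·sin(θ/2)], [−i·sin(θ/2), cos(θ/2)]]; θ = 0.953, cos(θ/2) ≈ 0.888606, sin(θ/2) ≈ 0.458672.
With a = amp(|0⟩) = 0 and b = amp(|1⟩) = 1:
new amp(|0⟩) = (0.888606)·a + (-0.458672i)·b = -0.4587i
new amp(|1⟩) = (-0.458672i)·a + (0.888606)·b = 0.8886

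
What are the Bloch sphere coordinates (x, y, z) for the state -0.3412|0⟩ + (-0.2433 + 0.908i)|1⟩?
(0.166, -0.6196, -0.7672)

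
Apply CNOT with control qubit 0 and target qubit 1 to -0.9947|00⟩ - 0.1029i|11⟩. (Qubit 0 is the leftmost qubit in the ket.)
-0.9947|00⟩ - 0.1029i|10⟩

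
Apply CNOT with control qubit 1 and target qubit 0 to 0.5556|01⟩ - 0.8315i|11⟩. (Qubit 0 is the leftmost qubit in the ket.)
-0.8315i|01⟩ + 0.5556|11⟩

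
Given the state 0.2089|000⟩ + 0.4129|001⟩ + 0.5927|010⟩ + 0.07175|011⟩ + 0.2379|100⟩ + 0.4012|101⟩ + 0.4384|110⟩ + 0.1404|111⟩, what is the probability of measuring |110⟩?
0.1922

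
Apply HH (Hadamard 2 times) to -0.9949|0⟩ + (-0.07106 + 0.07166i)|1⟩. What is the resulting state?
-0.9949|0⟩ + (-0.07106 + 0.07166i)|1⟩

H² = I, so an even number of Hadamards cancels: H^2 = I and the state is unchanged.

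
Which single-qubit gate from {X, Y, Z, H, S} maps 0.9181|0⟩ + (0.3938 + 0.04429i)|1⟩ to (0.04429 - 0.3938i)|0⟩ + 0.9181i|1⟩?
Y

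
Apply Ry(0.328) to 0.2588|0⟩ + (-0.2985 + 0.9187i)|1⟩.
(0.3041 - 0.15i)|0⟩ + (-0.2522 + 0.9064i)|1⟩

Ry(0.328) = [[cos(θ/2), −sin(θ/2)], [sin(θ/2), cos(θ/2)]]; θ = 0.328, cos(θ/2) ≈ 0.986582, sin(θ/2) ≈ 0.163266.
With a = amp(|0⟩) = 0.2588 and b = amp(|1⟩) = (-0.2985 + 0.9187i):
new amp(|0⟩) = (0.986582)·a + (-0.163266)·b = (0.3041 - 0.15i)
new amp(|1⟩) = (0.163266)·a + (0.986582)·b = (-0.2522 + 0.9064i)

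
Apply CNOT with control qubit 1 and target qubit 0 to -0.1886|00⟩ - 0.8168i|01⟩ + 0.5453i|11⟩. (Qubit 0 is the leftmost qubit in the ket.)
-0.1886|00⟩ + 0.5453i|01⟩ - 0.8168i|11⟩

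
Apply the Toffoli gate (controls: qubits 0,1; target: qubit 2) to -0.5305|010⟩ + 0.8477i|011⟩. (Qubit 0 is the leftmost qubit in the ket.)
-0.5305|010⟩ + 0.8477i|011⟩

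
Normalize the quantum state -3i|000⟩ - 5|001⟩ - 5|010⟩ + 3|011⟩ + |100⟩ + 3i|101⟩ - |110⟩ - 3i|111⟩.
-0.3198i|000⟩ - 0.533|001⟩ - 0.533|010⟩ + 0.3198|011⟩ + 0.1066|100⟩ + 0.3198i|101⟩ - 0.1066|110⟩ - 0.3198i|111⟩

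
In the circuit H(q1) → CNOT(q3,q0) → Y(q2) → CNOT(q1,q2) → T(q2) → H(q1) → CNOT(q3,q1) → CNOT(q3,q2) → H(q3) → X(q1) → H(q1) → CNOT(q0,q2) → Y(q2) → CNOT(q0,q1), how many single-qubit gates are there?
8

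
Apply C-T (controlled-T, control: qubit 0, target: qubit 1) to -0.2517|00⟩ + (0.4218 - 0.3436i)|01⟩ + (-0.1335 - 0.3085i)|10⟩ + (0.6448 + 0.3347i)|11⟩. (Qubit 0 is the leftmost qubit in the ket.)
-0.2517|00⟩ + (0.4218 - 0.3436i)|01⟩ + (-0.1335 - 0.3085i)|10⟩ + (0.2193 + 0.6926i)|11⟩

C-T leaves the control-|0⟩ kets |00⟩, |01⟩ unchanged and applies T to qubit 1 on the control-|1⟩ pair (|10⟩, |11⟩).
T = [[1, 0], [0, (1/√2 + (1/√2)i)]].
With a = amp(|10⟩) = (-0.1335 - 0.3085i) and b = amp(|11⟩) = (0.6448 + 0.3347i):
new amp(|10⟩) = (1)·a = (-0.1335 - 0.3085i)
new amp(|11⟩) = (1/√2 + (1/√2)i)·b = (0.2193 + 0.6926i)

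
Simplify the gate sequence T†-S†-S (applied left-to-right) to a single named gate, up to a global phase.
T†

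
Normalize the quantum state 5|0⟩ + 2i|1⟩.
0.9285|0⟩ + 0.3714i|1⟩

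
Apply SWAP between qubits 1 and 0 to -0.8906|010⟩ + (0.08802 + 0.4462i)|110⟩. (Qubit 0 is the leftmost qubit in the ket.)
-0.8906|100⟩ + (0.08802 + 0.4462i)|110⟩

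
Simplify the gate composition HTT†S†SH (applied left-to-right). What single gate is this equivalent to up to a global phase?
I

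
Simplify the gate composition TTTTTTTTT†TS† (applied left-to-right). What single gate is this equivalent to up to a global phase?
S†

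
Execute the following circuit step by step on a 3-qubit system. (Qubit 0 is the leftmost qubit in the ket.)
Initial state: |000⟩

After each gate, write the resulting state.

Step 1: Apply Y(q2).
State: i|001⟩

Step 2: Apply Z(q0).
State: i|001⟩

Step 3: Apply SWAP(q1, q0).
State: i|001⟩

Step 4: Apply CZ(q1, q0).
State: i|001⟩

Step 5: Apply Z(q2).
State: -i|001⟩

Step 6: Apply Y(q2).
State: -|000⟩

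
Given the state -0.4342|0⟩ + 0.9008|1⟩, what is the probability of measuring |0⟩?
0.1885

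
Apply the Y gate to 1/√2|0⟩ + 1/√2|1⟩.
-(1/√2)i|0⟩ + (1/√2)i|1⟩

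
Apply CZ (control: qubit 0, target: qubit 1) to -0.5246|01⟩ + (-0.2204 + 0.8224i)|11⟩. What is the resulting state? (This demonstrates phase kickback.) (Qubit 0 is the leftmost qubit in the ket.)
-0.5246|01⟩ + (0.2204 - 0.8224i)|11⟩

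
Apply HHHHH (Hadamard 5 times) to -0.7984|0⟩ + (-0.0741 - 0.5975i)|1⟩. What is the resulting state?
(-0.617 - 0.4225i)|0⟩ + (-0.5122 + 0.4225i)|1⟩

H² = I, so H^5 = H: a single Hadamard. With (a, b) = (-0.7984, (-0.0741 - 0.5975i)), H gives ((a + b)/√2, (a − b)/√2) = ((-0.617 - 0.4225i), (-0.5122 + 0.4225i)).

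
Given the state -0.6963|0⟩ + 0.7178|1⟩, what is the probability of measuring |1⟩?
0.5152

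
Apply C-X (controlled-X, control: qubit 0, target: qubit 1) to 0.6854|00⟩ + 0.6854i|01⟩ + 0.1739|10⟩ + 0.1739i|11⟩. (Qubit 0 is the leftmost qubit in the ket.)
0.6854|00⟩ + 0.6854i|01⟩ + 0.1739i|10⟩ + 0.1739|11⟩

C-X leaves the control-|0⟩ kets |00⟩, |01⟩ unchanged and applies X to qubit 1 on the control-|1⟩ pair (|10⟩, |11⟩).
X = [[0, 1], [1, 0]].
With a = amp(|10⟩) = 0.1739 and b = amp(|11⟩) = 0.1739i:
new amp(|10⟩) = (1)·b = 0.1739i
new amp(|11⟩) = (1)·a = 0.1739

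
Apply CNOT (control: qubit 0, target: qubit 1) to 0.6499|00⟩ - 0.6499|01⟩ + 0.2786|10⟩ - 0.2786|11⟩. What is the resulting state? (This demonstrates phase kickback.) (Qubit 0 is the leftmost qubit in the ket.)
0.6499|00⟩ - 0.6499|01⟩ - 0.2786|10⟩ + 0.2786|11⟩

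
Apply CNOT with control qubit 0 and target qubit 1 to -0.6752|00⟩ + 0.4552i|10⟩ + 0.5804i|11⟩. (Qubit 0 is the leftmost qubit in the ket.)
-0.6752|00⟩ + 0.5804i|10⟩ + 0.4552i|11⟩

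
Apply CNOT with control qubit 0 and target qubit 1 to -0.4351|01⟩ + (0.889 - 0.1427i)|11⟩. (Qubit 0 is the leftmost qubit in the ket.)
-0.4351|01⟩ + (0.889 - 0.1427i)|10⟩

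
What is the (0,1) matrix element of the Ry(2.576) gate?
-0.9603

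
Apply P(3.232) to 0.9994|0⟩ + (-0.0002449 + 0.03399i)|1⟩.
0.9994|0⟩ + (0.003313 - 0.03383i)|1⟩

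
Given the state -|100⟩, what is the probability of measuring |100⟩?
1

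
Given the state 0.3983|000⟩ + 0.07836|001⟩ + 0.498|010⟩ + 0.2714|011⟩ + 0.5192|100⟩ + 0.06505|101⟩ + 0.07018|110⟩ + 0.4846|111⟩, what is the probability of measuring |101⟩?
0.004232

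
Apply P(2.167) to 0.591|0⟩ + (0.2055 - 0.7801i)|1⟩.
0.591|0⟩ + (0.5301 + 0.6081i)|1⟩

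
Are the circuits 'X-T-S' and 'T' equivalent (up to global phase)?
No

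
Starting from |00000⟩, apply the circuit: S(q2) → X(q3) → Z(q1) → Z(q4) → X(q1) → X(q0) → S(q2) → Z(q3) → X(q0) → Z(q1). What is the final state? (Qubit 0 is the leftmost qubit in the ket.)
|01010⟩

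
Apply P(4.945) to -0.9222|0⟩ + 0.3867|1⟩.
-0.9222|0⟩ + (0.08914 - 0.3763i)|1⟩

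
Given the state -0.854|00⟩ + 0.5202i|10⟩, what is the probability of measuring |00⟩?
0.7293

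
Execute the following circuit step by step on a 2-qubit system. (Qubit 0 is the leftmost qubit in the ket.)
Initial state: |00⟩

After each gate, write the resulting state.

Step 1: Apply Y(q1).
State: i|01⟩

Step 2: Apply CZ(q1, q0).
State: i|01⟩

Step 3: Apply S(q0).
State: i|01⟩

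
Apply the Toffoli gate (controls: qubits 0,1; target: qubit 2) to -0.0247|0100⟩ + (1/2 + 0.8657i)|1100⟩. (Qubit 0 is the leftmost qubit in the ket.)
-0.0247|0100⟩ + (1/2 + 0.8657i)|1110⟩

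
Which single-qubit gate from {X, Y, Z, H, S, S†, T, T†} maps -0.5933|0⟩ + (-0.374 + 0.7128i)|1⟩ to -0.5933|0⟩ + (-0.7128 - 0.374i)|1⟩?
S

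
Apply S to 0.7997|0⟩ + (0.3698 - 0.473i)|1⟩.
0.7997|0⟩ + (0.473 + 0.3698i)|1⟩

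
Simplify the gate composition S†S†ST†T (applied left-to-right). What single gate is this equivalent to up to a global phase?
S†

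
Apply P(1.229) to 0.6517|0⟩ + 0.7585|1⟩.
0.6517|0⟩ + (0.2542 + 0.7146i)|1⟩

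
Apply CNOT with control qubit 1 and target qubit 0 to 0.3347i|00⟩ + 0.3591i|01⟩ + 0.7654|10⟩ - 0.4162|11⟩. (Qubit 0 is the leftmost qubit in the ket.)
0.3347i|00⟩ - 0.4162|01⟩ + 0.7654|10⟩ + 0.3591i|11⟩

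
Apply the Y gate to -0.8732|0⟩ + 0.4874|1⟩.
-0.4874i|0⟩ - 0.8732i|1⟩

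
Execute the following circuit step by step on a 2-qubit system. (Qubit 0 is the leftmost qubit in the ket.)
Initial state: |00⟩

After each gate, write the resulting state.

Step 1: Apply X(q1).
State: |01⟩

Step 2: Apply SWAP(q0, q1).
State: |10⟩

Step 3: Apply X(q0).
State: |00⟩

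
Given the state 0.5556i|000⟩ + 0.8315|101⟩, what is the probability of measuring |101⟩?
0.6914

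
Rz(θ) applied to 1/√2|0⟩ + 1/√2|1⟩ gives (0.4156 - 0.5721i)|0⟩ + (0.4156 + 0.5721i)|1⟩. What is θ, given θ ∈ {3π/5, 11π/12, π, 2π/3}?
3π/5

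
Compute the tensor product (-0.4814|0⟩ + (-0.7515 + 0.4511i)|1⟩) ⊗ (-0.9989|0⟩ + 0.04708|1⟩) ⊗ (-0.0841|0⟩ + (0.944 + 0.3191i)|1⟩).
-0.04044|000⟩ + (0.4539 + 0.1534i)|001⟩ + 0.001906|010⟩ + (-0.0214 - 0.007232i)|011⟩ + (-0.06313 + 0.0379i)|100⟩ + (0.8524 - 0.1858i)|101⟩ + (0.002976 - 0.001786i)|110⟩ + (-0.04018 + 0.008759i)|111⟩

amp(|b₁b₂…⟩) = product of the factor amplitudes for bits b₁, b₂, …; only kets whose every factor amplitude is nonzero survive.
|000⟩: (-0.4814)(-0.9989)(-0.0841) = -0.04044
|001⟩: (-0.4814)(-0.9989)(0.944 + 0.3191i) = (0.4539 + 0.1534i)
|010⟩: (-0.4814)(0.04708)(-0.0841) = 0.001906
|011⟩: (-0.4814)(0.04708)(0.944 + 0.3191i) = (-0.0214 - 0.007232i)
|100⟩: (-0.7515 + 0.4511i)(-0.9989)(-0.0841) = (-0.06313 + 0.0379i)
|101⟩: (-0.7515 + 0.4511i)(-0.9989)(0.944 + 0.3191i) = (0.8524 - 0.1858i)
|110⟩: (-0.7515 + 0.4511i)(0.04708)(-0.0841) = (0.002976 - 0.001786i)
|111⟩: (-0.7515 + 0.4511i)(0.04708)(0.944 + 0.3191i) = (-0.04018 + 0.008759i)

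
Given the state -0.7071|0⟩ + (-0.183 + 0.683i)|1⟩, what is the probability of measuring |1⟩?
0.5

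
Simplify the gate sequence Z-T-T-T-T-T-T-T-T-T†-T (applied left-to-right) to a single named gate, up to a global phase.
Z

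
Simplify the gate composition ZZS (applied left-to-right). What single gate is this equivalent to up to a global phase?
S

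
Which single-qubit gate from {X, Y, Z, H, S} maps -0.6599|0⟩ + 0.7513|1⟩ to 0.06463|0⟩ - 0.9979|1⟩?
H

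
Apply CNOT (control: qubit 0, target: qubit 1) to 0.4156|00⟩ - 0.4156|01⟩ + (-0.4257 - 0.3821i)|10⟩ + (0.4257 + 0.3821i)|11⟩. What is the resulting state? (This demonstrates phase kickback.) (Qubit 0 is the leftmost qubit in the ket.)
0.4156|00⟩ - 0.4156|01⟩ + (0.4257 + 0.3821i)|10⟩ + (-0.4257 - 0.3821i)|11⟩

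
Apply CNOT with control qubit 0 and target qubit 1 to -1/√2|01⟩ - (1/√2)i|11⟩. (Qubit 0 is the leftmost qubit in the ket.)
-1/√2|01⟩ - (1/√2)i|10⟩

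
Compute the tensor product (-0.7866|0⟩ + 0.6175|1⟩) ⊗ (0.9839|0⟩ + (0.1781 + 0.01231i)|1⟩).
-0.7739|00⟩ + (-0.1401 - 0.009683i)|01⟩ + 0.6076|10⟩ + (0.11 + 0.007601i)|11⟩

amp(|b₁b₂…⟩) = product of the factor amplitudes for bits b₁, b₂, …; only kets whose every factor amplitude is nonzero survive.
|00⟩: (-0.7866)(0.9839) = -0.7739
|01⟩: (-0.7866)(0.1781 + 0.01231i) = (-0.1401 - 0.009683i)
|10⟩: (0.6175)(0.9839) = 0.6076
|11⟩: (0.6175)(0.1781 + 0.01231i) = (0.11 + 0.007601i)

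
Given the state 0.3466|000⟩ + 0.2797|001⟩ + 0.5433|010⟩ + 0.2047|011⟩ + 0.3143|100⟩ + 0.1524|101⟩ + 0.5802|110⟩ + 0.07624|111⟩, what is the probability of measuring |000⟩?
0.1201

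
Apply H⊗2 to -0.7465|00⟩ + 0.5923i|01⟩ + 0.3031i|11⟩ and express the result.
(-0.3733 + 0.4477i)|00⟩ + (-0.3733 - 0.4477i)|01⟩ + (-0.3733 + 0.1446i)|10⟩ + (-0.3733 - 0.1446i)|11⟩

H⊗2 gives amp(|y⟩) = (1/2) Σ_x (−1)^(x·y) amp(|x⟩), where x·y is the number of positions in which both x and y have a 1.
|00⟩: (-0.7465 + 0.5923i + 0.3031i)/2 = (-0.3733 + 0.4477i)
|01⟩: (-0.7465 - 0.5923i - 0.3031i)/2 = (-0.3733 - 0.4477i)
|10⟩: (-0.7465 + 0.5923i - 0.3031i)/2 = (-0.3733 + 0.1446i)
|11⟩: (-0.7465 - 0.5923i + 0.3031i)/2 = (-0.3733 - 0.1446i)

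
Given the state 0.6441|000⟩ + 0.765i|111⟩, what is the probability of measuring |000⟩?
0.4149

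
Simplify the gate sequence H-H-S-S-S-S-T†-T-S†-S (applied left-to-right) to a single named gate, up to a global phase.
I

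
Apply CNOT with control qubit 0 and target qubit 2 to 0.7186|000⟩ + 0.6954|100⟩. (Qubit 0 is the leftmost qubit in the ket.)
0.7186|000⟩ + 0.6954|101⟩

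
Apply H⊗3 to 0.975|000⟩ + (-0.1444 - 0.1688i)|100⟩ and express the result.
(0.2937 - 0.05968i)|000⟩ + (0.2937 - 0.05968i)|001⟩ + (0.2937 - 0.05968i)|010⟩ + (0.2937 - 0.05968i)|011⟩ + (0.3958 + 0.05968i)|100⟩ + (0.3958 + 0.05968i)|101⟩ + (0.3958 + 0.05968i)|110⟩ + (0.3958 + 0.05968i)|111⟩

H⊗3 gives amp(|y⟩) = (1/2√2) Σ_x (−1)^(x·y) amp(|x⟩), where x·y is the number of positions in which both x and y have a 1.
|000⟩: (0.975 + (-0.1444 - 0.1688i))/(2√2) = (0.2937 - 0.05968i)
|001⟩: (0.975 + (-0.1444 - 0.1688i))/(2√2) = (0.2937 - 0.05968i)
|010⟩: (0.975 + (-0.1444 - 0.1688i))/(2√2) = (0.2937 - 0.05968i)
|011⟩: (0.975 + (-0.1444 - 0.1688i))/(2√2) = (0.2937 - 0.05968i)
|100⟩: (0.975 - (-0.1444 - 0.1688i))/(2√2) = (0.3958 + 0.05968i)
|101⟩: (0.975 - (-0.1444 - 0.1688i))/(2√2) = (0.3958 + 0.05968i)
|110⟩: (0.975 - (-0.1444 - 0.1688i))/(2√2) = (0.3958 + 0.05968i)
|111⟩: (0.975 - (-0.1444 - 0.1688i))/(2√2) = (0.3958 + 0.05968i)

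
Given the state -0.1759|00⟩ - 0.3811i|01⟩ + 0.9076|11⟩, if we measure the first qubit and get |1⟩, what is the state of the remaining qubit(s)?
|1⟩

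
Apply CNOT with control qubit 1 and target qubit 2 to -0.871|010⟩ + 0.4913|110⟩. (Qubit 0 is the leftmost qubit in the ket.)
-0.871|011⟩ + 0.4913|111⟩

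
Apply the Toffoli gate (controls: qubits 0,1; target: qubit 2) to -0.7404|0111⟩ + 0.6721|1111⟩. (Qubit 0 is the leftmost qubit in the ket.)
-0.7404|0111⟩ + 0.6721|1101⟩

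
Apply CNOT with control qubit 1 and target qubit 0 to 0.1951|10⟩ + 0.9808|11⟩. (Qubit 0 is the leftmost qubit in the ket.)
0.9808|01⟩ + 0.1951|10⟩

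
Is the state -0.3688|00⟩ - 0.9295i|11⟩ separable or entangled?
Entangled

Writing the state as a|00⟩ + b|01⟩ + c|10⟩ + d|11⟩, it is a product state iff ad − bc = 0.
Here (a, b, c, d) = (-0.3688, 0, 0, -0.9295i): ad − bc = (-0.3688)(-0.9295i) − (0)(0) = 0.3428i ≠ 0, so the state is entangled.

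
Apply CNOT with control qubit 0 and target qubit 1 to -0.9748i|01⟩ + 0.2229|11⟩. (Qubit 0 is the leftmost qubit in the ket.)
-0.9748i|01⟩ + 0.2229|10⟩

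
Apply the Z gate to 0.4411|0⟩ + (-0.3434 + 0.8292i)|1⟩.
0.4411|0⟩ + (0.3434 - 0.8292i)|1⟩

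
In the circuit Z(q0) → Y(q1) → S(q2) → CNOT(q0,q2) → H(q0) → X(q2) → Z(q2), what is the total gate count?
7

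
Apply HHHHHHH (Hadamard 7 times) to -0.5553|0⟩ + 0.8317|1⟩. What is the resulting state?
0.1954|0⟩ - 0.9808|1⟩

H² = I, so H^7 = H: a single Hadamard. With (a, b) = (-0.5553, 0.8317), H gives ((a + b)/√2, (a − b)/√2) = (0.1954, -0.9808).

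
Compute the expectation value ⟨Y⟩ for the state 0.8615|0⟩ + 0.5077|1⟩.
0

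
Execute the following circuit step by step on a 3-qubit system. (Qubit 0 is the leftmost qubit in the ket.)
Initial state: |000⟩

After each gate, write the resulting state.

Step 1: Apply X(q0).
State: |100⟩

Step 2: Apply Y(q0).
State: -i|000⟩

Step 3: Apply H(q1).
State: -(1/√2)i|000⟩ - (1/√2)i|010⟩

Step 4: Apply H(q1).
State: -i|000⟩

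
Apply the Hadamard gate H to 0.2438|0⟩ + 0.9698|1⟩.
0.8581|0⟩ - 0.5134|1⟩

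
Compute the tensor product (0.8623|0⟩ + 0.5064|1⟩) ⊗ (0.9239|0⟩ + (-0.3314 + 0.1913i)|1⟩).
0.7967|00⟩ + (-0.2858 + 0.165i)|01⟩ + 0.4679|10⟩ + (-0.1678 + 0.09687i)|11⟩

amp(|b₁b₂…⟩) = product of the factor amplitudes for bits b₁, b₂, …; only kets whose every factor amplitude is nonzero survive.
|00⟩: (0.8623)(0.9239) = 0.7967
|01⟩: (0.8623)(-0.3314 + 0.1913i) = (-0.2858 + 0.165i)
|10⟩: (0.5064)(0.9239) = 0.4679
|11⟩: (0.5064)(-0.3314 + 0.1913i) = (-0.1678 + 0.09687i)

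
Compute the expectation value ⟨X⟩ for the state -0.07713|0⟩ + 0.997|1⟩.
-0.1538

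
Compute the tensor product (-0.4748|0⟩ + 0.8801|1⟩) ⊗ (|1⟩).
-0.4748|01⟩ + 0.8801|11⟩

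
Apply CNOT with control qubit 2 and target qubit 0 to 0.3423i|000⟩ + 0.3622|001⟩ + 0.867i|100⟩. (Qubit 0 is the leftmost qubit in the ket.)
0.3423i|000⟩ + 0.867i|100⟩ + 0.3622|101⟩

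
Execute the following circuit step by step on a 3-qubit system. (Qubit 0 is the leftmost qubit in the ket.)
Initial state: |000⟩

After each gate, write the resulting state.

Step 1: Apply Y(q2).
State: i|001⟩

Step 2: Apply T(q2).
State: (-1/√2 + (1/√2)i)|001⟩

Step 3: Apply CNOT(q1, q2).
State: (-1/√2 + (1/√2)i)|001⟩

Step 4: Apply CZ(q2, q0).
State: (-1/√2 + (1/√2)i)|001⟩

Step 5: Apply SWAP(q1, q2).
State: (-1/√2 + (1/√2)i)|010⟩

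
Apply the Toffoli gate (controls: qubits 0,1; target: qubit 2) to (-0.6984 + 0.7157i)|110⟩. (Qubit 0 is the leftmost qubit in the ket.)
(-0.6984 + 0.7157i)|111⟩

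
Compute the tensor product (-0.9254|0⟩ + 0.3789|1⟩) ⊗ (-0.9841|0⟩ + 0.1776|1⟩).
0.9107|00⟩ - 0.1644|01⟩ - 0.3729|10⟩ + 0.06729|11⟩

amp(|b₁b₂…⟩) = product of the factor amplitudes for bits b₁, b₂, …; only kets whose every factor amplitude is nonzero survive.
|00⟩: (-0.9254)(-0.9841) = 0.9107
|01⟩: (-0.9254)(0.1776) = -0.1644
|10⟩: (0.3789)(-0.9841) = -0.3729
|11⟩: (0.3789)(0.1776) = 0.06729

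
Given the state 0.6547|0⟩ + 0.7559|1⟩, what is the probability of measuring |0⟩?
0.4286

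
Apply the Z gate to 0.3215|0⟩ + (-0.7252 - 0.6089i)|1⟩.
0.3215|0⟩ + (0.7252 + 0.6089i)|1⟩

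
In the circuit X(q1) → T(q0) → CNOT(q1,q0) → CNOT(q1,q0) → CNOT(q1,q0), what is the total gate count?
5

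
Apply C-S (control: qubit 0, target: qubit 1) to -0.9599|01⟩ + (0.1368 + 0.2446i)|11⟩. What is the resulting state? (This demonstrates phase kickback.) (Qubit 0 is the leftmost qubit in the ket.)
-0.9599|01⟩ + (-0.2446 + 0.1368i)|11⟩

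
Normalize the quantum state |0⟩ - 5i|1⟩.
0.1961|0⟩ - 0.9806i|1⟩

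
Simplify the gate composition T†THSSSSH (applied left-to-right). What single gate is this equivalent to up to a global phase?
I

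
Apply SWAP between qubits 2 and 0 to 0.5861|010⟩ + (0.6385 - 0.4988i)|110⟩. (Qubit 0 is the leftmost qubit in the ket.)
0.5861|010⟩ + (0.6385 - 0.4988i)|011⟩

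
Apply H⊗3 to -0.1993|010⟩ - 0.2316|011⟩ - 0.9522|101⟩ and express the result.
-0.489|000⟩ + 0.3481|001⟩ - 0.1843|010⟩ + 0.3252|011⟩ + 0.1843|100⟩ - 0.3252|101⟩ + 0.489|110⟩ - 0.3481|111⟩

H⊗3 gives amp(|y⟩) = (1/2√2) Σ_x (−1)^(x·y) amp(|x⟩), where x·y is the number of positions in which both x and y have a 1.
|000⟩: (-0.1993 - 0.2316 - 0.9522)/(2√2) = -0.489
|001⟩: (-0.1993 + 0.2316 + 0.9522)/(2√2) = 0.3481
|010⟩: (0.1993 + 0.2316 - 0.9522)/(2√2) = -0.1843
|011⟩: (0.1993 - 0.2316 + 0.9522)/(2√2) = 0.3252
|100⟩: (-0.1993 - 0.2316 + 0.9522)/(2√2) = 0.1843
|101⟩: (-0.1993 + 0.2316 - 0.9522)/(2√2) = -0.3252
|110⟩: (0.1993 + 0.2316 + 0.9522)/(2√2) = 0.489
|111⟩: (0.1993 - 0.2316 - 0.9522)/(2√2) = -0.3481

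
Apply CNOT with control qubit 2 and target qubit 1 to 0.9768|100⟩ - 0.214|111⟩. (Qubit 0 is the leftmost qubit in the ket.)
0.9768|100⟩ - 0.214|101⟩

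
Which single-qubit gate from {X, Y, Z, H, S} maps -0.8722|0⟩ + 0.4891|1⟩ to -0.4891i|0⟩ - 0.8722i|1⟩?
Y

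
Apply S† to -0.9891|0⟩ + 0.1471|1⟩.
-0.9891|0⟩ - 0.1471i|1⟩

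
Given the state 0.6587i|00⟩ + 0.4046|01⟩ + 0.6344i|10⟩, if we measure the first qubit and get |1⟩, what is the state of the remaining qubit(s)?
i|0⟩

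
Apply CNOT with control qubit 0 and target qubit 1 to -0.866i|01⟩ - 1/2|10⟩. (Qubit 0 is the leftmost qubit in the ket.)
-0.866i|01⟩ - 1/2|11⟩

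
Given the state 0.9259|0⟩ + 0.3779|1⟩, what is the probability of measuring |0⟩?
0.8573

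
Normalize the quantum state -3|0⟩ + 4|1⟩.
-0.6|0⟩ + 0.8|1⟩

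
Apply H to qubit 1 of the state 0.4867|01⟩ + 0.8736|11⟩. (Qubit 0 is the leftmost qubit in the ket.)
0.3441|00⟩ - 0.3441|01⟩ + 0.6177|10⟩ - 0.6177|11⟩

H on qubit 1 mixes each pair of kets that differ only in qubit 1: amplitudes (a, b) of (|…0…⟩, |…1…⟩) become ((a + b)/√2, (a − b)/√2). Kets absent from the input have amplitude 0.
(|00⟩, |01⟩): (a, b) = (0, 0.4867) → (0.3441, -0.3441)
(|10⟩, |11⟩): (a, b) = (0, 0.8736) → (0.6177, -0.6177)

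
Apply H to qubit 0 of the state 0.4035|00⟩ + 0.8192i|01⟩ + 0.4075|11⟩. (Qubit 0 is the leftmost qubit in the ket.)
0.2853|00⟩ + (0.2881 + 0.5793i)|01⟩ + 0.2853|10⟩ + (-0.2881 + 0.5793i)|11⟩

H on qubit 0 mixes each pair of kets that differ only in qubit 0: amplitudes (a, b) of (|…0…⟩, |…1…⟩) become ((a + b)/√2, (a − b)/√2). Kets absent from the input have amplitude 0.
(|00⟩, |10⟩): (a, b) = (0.4035, 0) → (0.2853, 0.2853)
(|01⟩, |11⟩): (a, b) = (0.8192i, 0.4075) → ((0.2881 + 0.5793i), (-0.2881 + 0.5793i))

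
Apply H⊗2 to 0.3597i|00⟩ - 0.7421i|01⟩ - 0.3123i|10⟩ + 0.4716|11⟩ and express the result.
(0.2358 - 0.3474i)|00⟩ + (-0.2358 + 0.3948i)|01⟩ + (-0.2358 - 0.03505i)|10⟩ + (0.2358 + 0.7071i)|11⟩

H⊗2 gives amp(|y⟩) = (1/2) Σ_x (−1)^(x·y) amp(|x⟩), where x·y is the number of positions in which both x and y have a 1.
|00⟩: (0.3597i - 0.7421i - 0.3123i + 0.4716)/2 = (0.2358 - 0.3474i)
|01⟩: (0.3597i + 0.7421i - 0.3123i - 0.4716)/2 = (-0.2358 + 0.3948i)
|10⟩: (0.3597i - 0.7421i + 0.3123i - 0.4716)/2 = (-0.2358 - 0.03505i)
|11⟩: (0.3597i + 0.7421i + 0.3123i + 0.4716)/2 = (0.2358 + 0.7071i)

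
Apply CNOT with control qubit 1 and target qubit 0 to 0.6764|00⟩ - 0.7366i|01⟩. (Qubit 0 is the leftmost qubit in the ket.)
0.6764|00⟩ - 0.7366i|11⟩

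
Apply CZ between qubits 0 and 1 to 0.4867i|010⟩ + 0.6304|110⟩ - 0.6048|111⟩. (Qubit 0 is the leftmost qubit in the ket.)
0.4867i|010⟩ - 0.6304|110⟩ + 0.6048|111⟩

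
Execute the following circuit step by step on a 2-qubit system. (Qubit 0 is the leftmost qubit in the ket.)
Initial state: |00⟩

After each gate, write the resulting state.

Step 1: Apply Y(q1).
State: i|01⟩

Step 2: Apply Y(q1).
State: |00⟩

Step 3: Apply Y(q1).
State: i|01⟩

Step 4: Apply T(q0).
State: i|01⟩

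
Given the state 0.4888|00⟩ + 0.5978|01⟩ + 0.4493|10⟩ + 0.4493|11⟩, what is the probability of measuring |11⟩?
0.2019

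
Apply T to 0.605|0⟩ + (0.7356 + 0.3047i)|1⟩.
0.605|0⟩ + (0.3047 + 0.7356i)|1⟩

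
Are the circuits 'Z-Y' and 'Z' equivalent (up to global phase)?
No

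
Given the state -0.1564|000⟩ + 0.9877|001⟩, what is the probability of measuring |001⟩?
0.9756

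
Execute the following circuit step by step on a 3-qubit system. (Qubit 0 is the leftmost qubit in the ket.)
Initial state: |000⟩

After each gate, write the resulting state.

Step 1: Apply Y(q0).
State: i|100⟩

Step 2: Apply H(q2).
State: (1/√2)i|100⟩ + (1/√2)i|101⟩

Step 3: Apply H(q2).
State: i|100⟩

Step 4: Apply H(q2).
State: (1/√2)i|100⟩ + (1/√2)i|101⟩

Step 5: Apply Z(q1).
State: (1/√2)i|100⟩ + (1/√2)i|101⟩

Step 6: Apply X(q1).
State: (1/√2)i|110⟩ + (1/√2)i|111⟩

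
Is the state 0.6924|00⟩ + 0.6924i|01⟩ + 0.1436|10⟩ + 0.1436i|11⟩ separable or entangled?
Separable

Writing the state as a|00⟩ + b|01⟩ + c|10⟩ + d|11⟩, it is a product state iff ad − bc = 0.
Here (a, b, c, d) = (0.6924, 0.6924i, 0.1436, 0.1436i): ad − bc = (0.6924)(0.1436i) − (0.6924i)(0.1436) = 0, so the state is separable.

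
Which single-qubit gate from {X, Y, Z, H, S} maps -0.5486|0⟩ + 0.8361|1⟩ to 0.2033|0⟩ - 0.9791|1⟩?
H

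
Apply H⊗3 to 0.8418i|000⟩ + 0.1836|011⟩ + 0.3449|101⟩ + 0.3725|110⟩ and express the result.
(0.3186 + 0.2976i)|000⟩ + (-0.05515 + 0.2976i)|001⟩ + (-0.07467 + 0.2976i)|010⟩ + (-0.1887 + 0.2976i)|011⟩ + (-0.1887 + 0.2976i)|100⟩ + (-0.07467 + 0.2976i)|101⟩ + (-0.05515 + 0.2976i)|110⟩ + (0.3186 + 0.2976i)|111⟩

H⊗3 gives amp(|y⟩) = (1/2√2) Σ_x (−1)^(x·y) amp(|x⟩), where x·y is the number of positions in which both x and y have a 1.
|000⟩: (0.8418i + 0.1836 + 0.3449 + 0.3725)/(2√2) = (0.3186 + 0.2976i)
|001⟩: (0.8418i - 0.1836 - 0.3449 + 0.3725)/(2√2) = (-0.05515 + 0.2976i)
|010⟩: (0.8418i - 0.1836 + 0.3449 - 0.3725)/(2√2) = (-0.07467 + 0.2976i)
|011⟩: (0.8418i + 0.1836 - 0.3449 - 0.3725)/(2√2) = (-0.1887 + 0.2976i)
|100⟩: (0.8418i + 0.1836 - 0.3449 - 0.3725)/(2√2) = (-0.1887 + 0.2976i)
|101⟩: (0.8418i - 0.1836 + 0.3449 - 0.3725)/(2√2) = (-0.07467 + 0.2976i)
|110⟩: (0.8418i - 0.1836 - 0.3449 + 0.3725)/(2√2) = (-0.05515 + 0.2976i)
|111⟩: (0.8418i + 0.1836 + 0.3449 + 0.3725)/(2√2) = (0.3186 + 0.2976i)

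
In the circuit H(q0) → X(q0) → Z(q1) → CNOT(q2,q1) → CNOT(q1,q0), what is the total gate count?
5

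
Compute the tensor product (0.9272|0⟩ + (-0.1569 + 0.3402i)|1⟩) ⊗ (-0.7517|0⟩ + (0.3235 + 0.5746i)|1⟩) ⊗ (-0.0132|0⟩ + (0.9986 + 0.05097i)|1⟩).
0.0092|000⟩ + (-0.696 - 0.03552i)|001⟩ + (-0.003959 - 0.007033i)|010⟩ + (0.2724 + 0.5473i)|011⟩ + (-0.001557 + 0.003376i)|100⟩ + (0.1308 - 0.2494i)|101⟩ + (0.00325 - 0.0002627i)|110⟩ + (-0.2469 + 0.007321i)|111⟩

amp(|b₁b₂…⟩) = product of the factor amplitudes for bits b₁, b₂, …; only kets whose every factor amplitude is nonzero survive.
|000⟩: (0.9272)(-0.7517)(-0.0132) = 0.0092
|001⟩: (0.9272)(-0.7517)(0.9986 + 0.05097i) = (-0.696 - 0.03552i)
|010⟩: (0.9272)(0.3235 + 0.5746i)(-0.0132) = (-0.003959 - 0.007033i)
|011⟩: (0.9272)(0.3235 + 0.5746i)(0.9986 + 0.05097i) = (0.2724 + 0.5473i)
|100⟩: (-0.1569 + 0.3402i)(-0.7517)(-0.0132) = (-0.001557 + 0.003376i)
|101⟩: (-0.1569 + 0.3402i)(-0.7517)(0.9986 + 0.05097i) = (0.1308 - 0.2494i)
|110⟩: (-0.1569 + 0.3402i)(0.3235 + 0.5746i)(-0.0132) = (0.00325 - 0.0002627i)
|111⟩: (-0.1569 + 0.3402i)(0.3235 + 0.5746i)(0.9986 + 0.05097i) = (-0.2469 + 0.007321i)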